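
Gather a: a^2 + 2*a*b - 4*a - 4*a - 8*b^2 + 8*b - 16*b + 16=a^2 + a*(2*b - 8) - 8*b^2 - 8*b + 16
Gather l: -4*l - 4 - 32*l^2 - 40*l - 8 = -32*l^2 - 44*l - 12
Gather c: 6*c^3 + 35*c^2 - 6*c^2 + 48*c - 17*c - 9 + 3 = 6*c^3 + 29*c^2 + 31*c - 6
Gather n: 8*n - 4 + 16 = 8*n + 12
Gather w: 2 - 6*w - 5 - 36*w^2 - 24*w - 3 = -36*w^2 - 30*w - 6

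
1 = 1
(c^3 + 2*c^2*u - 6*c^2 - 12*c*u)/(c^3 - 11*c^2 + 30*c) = (c + 2*u)/(c - 5)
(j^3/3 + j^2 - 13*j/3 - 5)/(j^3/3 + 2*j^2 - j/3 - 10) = (j^2 - 2*j - 3)/(j^2 + j - 6)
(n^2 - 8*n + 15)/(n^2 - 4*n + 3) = (n - 5)/(n - 1)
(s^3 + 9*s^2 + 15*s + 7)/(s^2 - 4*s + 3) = (s^3 + 9*s^2 + 15*s + 7)/(s^2 - 4*s + 3)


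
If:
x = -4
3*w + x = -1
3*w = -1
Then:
No Solution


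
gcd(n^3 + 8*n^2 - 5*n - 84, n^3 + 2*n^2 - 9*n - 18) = n - 3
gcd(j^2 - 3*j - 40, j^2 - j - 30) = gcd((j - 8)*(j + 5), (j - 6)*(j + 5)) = j + 5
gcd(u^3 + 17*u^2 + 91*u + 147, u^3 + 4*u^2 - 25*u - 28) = u + 7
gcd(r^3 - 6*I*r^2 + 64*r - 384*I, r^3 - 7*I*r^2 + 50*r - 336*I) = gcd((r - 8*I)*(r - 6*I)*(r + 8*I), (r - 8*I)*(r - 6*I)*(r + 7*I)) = r^2 - 14*I*r - 48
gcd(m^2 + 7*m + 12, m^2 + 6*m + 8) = m + 4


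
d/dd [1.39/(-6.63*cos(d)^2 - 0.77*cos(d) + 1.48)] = -(18.4314*cos(d) + 1.0703)*sin(d)/(6.63*cos(d)^2 + 0.77*cos(d) - 1.48)^2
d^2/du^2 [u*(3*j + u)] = 2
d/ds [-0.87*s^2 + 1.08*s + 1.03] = 1.08 - 1.74*s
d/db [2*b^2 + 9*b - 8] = 4*b + 9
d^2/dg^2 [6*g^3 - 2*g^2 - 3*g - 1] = 36*g - 4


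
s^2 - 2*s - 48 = (s - 8)*(s + 6)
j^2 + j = j*(j + 1)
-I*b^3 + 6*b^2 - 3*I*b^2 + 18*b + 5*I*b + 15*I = (b + 3)*(b + 5*I)*(-I*b + 1)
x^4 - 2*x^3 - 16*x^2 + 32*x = x*(x - 4)*(x - 2)*(x + 4)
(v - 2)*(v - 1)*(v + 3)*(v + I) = v^4 + I*v^3 - 7*v^2 + 6*v - 7*I*v + 6*I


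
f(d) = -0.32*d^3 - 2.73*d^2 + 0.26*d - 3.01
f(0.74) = -4.44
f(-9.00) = 6.80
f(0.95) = -5.50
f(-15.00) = 458.84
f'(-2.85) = 8.02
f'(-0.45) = 2.52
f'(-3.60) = 7.47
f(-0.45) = -3.65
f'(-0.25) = 1.56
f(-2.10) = -12.63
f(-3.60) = -24.40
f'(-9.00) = -28.36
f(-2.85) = -18.52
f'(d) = -0.96*d^2 - 5.46*d + 0.26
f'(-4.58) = 5.13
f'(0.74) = -4.31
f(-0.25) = -3.24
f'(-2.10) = 7.49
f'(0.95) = -5.79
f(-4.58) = -30.72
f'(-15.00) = -133.84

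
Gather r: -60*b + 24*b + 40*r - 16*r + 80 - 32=-36*b + 24*r + 48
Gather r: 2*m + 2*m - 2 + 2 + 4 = 4*m + 4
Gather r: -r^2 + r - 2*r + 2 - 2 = -r^2 - r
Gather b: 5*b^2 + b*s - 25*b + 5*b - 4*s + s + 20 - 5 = 5*b^2 + b*(s - 20) - 3*s + 15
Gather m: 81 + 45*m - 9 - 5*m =40*m + 72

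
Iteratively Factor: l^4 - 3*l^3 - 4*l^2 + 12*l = (l - 2)*(l^3 - l^2 - 6*l) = l*(l - 2)*(l^2 - l - 6) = l*(l - 3)*(l - 2)*(l + 2)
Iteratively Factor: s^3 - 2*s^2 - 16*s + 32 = (s - 2)*(s^2 - 16) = (s - 4)*(s - 2)*(s + 4)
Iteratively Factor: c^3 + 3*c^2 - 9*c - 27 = (c + 3)*(c^2 - 9) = (c - 3)*(c + 3)*(c + 3)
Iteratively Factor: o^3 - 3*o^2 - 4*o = (o - 4)*(o^2 + o) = o*(o - 4)*(o + 1)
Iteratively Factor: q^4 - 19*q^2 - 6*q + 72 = (q + 3)*(q^3 - 3*q^2 - 10*q + 24) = (q + 3)^2*(q^2 - 6*q + 8) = (q - 4)*(q + 3)^2*(q - 2)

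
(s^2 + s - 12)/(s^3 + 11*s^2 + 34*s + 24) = (s - 3)/(s^2 + 7*s + 6)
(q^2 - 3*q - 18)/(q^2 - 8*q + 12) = (q + 3)/(q - 2)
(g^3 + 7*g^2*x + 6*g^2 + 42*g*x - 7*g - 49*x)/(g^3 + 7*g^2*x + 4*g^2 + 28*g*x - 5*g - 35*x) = (g + 7)/(g + 5)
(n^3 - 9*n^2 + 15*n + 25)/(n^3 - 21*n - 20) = (n - 5)/(n + 4)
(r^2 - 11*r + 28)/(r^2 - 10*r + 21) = (r - 4)/(r - 3)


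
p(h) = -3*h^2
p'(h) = -6*h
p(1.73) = -8.98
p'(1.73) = -10.38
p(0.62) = -1.15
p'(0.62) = -3.72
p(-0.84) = -2.12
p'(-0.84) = 5.04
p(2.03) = -12.36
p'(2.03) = -12.18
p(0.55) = -0.91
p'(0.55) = -3.30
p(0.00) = 0.00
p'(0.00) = 0.00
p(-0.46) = -0.63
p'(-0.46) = 2.76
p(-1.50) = -6.75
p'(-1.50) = 9.00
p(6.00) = -108.00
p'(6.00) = -36.00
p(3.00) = -27.00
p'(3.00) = -18.00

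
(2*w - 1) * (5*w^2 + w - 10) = 10*w^3 - 3*w^2 - 21*w + 10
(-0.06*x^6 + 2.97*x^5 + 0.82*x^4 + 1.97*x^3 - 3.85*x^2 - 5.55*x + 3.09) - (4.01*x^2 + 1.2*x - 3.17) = -0.06*x^6 + 2.97*x^5 + 0.82*x^4 + 1.97*x^3 - 7.86*x^2 - 6.75*x + 6.26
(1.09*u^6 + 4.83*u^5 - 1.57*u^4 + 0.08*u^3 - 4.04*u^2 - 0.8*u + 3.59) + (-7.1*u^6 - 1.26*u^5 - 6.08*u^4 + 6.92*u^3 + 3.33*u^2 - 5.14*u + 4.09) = -6.01*u^6 + 3.57*u^5 - 7.65*u^4 + 7.0*u^3 - 0.71*u^2 - 5.94*u + 7.68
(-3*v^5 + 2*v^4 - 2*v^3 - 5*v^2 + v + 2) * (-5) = 15*v^5 - 10*v^4 + 10*v^3 + 25*v^2 - 5*v - 10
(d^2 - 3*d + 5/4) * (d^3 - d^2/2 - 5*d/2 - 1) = d^5 - 7*d^4/2 + d^3/4 + 47*d^2/8 - d/8 - 5/4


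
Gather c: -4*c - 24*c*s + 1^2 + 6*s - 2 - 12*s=c*(-24*s - 4) - 6*s - 1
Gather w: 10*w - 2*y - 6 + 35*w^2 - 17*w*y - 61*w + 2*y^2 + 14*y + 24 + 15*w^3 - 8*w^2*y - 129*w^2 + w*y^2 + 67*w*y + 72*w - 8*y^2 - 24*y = 15*w^3 + w^2*(-8*y - 94) + w*(y^2 + 50*y + 21) - 6*y^2 - 12*y + 18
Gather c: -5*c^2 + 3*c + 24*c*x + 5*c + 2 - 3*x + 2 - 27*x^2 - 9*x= -5*c^2 + c*(24*x + 8) - 27*x^2 - 12*x + 4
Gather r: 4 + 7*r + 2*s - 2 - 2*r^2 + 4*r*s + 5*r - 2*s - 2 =-2*r^2 + r*(4*s + 12)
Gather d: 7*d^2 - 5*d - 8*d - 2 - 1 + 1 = 7*d^2 - 13*d - 2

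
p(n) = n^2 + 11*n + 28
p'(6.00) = 23.00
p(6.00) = 130.00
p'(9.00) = 29.00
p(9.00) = 208.00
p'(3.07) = 17.14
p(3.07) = 71.19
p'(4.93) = 20.86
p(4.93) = 106.53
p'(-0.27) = 10.46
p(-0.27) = 25.10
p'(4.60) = 20.20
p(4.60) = 99.76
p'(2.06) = 15.12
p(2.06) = 54.90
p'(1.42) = 13.84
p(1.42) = 45.64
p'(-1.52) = 7.96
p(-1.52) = 13.59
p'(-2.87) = 5.26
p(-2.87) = 4.67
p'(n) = 2*n + 11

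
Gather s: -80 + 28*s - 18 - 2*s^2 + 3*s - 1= -2*s^2 + 31*s - 99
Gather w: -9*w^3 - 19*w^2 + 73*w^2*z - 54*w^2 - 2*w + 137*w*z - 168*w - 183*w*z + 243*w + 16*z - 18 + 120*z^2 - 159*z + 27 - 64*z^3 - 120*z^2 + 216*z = -9*w^3 + w^2*(73*z - 73) + w*(73 - 46*z) - 64*z^3 + 73*z + 9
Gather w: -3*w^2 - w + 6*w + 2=-3*w^2 + 5*w + 2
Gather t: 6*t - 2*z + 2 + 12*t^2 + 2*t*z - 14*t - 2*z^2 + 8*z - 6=12*t^2 + t*(2*z - 8) - 2*z^2 + 6*z - 4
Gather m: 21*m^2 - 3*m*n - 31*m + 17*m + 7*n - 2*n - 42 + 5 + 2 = 21*m^2 + m*(-3*n - 14) + 5*n - 35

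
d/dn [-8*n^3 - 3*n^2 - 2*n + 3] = -24*n^2 - 6*n - 2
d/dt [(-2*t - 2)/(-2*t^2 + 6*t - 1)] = 2*(-2*t^2 - 4*t + 7)/(4*t^4 - 24*t^3 + 40*t^2 - 12*t + 1)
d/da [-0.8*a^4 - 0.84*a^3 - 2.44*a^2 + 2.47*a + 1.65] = -3.2*a^3 - 2.52*a^2 - 4.88*a + 2.47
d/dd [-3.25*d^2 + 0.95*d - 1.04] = 0.95 - 6.5*d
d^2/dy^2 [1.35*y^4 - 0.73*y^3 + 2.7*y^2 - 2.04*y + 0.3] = 16.2*y^2 - 4.38*y + 5.4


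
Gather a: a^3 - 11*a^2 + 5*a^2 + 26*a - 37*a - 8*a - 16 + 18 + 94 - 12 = a^3 - 6*a^2 - 19*a + 84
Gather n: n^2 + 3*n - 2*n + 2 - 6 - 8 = n^2 + n - 12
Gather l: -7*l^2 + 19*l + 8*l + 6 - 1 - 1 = -7*l^2 + 27*l + 4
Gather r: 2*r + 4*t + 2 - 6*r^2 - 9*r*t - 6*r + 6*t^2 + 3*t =-6*r^2 + r*(-9*t - 4) + 6*t^2 + 7*t + 2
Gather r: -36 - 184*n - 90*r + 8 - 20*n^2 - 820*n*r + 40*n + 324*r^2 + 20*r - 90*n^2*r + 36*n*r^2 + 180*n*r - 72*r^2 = -20*n^2 - 144*n + r^2*(36*n + 252) + r*(-90*n^2 - 640*n - 70) - 28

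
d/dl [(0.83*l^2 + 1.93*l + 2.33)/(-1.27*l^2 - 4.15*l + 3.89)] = (-0.993399999999999*l^2 + 12.3756*l + 17.1772)/(1.6129*l^4 + 10.541*l^3 + 7.3419*l^2 - 32.287*l + 15.1321)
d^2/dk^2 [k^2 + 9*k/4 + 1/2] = 2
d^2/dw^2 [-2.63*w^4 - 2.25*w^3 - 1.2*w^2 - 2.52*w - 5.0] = -31.56*w^2 - 13.5*w - 2.4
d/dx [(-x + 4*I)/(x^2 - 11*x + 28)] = (-x^2 + 11*x + (x - 4*I)*(2*x - 11) - 28)/(x^2 - 11*x + 28)^2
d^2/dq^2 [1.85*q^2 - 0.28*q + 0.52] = 3.70000000000000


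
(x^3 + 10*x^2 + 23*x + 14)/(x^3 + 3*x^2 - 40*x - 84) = (x + 1)/(x - 6)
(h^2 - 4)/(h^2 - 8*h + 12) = (h + 2)/(h - 6)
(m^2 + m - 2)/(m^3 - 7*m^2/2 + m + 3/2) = 2*(m + 2)/(2*m^2 - 5*m - 3)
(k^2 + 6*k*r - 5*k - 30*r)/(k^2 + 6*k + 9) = (k^2 + 6*k*r - 5*k - 30*r)/(k^2 + 6*k + 9)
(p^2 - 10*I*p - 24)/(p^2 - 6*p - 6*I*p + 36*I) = (p - 4*I)/(p - 6)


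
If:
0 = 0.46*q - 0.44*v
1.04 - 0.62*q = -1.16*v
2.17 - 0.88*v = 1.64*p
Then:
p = 2.31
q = -1.75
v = -1.83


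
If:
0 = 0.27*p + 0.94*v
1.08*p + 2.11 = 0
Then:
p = -1.95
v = 0.56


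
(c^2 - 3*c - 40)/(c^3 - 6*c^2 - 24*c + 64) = (c + 5)/(c^2 + 2*c - 8)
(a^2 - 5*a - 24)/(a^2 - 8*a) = (a + 3)/a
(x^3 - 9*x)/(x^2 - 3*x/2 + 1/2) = 2*x*(x^2 - 9)/(2*x^2 - 3*x + 1)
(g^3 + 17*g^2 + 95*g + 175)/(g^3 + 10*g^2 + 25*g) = (g + 7)/g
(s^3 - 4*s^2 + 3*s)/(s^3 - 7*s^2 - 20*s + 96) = s*(s - 1)/(s^2 - 4*s - 32)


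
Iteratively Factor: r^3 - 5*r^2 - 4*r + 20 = (r - 2)*(r^2 - 3*r - 10) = (r - 2)*(r + 2)*(r - 5)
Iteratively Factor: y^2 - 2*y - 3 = (y + 1)*(y - 3)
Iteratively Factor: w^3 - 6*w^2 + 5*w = (w - 1)*(w^2 - 5*w) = w*(w - 1)*(w - 5)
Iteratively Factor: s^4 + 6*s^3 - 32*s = (s)*(s^3 + 6*s^2 - 32) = s*(s + 4)*(s^2 + 2*s - 8) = s*(s - 2)*(s + 4)*(s + 4)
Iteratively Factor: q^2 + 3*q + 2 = (q + 1)*(q + 2)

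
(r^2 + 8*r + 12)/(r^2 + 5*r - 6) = (r + 2)/(r - 1)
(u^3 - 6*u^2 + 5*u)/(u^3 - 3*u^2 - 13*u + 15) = u/(u + 3)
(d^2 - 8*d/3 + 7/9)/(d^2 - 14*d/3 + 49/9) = (3*d - 1)/(3*d - 7)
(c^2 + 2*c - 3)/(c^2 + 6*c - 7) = (c + 3)/(c + 7)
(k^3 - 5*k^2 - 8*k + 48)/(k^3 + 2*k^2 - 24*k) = (k^2 - k - 12)/(k*(k + 6))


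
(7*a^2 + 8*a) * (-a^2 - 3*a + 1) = -7*a^4 - 29*a^3 - 17*a^2 + 8*a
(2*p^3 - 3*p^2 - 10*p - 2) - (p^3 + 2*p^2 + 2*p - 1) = p^3 - 5*p^2 - 12*p - 1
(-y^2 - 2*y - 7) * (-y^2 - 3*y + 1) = y^4 + 5*y^3 + 12*y^2 + 19*y - 7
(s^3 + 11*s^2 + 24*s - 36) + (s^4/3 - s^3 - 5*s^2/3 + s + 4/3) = s^4/3 + 28*s^2/3 + 25*s - 104/3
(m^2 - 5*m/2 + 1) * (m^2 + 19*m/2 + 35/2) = m^4 + 7*m^3 - 21*m^2/4 - 137*m/4 + 35/2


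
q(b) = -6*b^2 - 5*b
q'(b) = -12*b - 5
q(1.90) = -31.16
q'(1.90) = -27.80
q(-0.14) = 0.58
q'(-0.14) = -3.32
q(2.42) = -47.24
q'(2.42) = -34.04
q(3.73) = -102.13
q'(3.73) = -49.76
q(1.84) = -29.51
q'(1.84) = -27.08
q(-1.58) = -7.08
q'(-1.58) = 13.96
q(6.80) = -311.44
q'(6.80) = -86.60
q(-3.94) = -73.44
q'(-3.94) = 42.28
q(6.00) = -246.00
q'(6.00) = -77.00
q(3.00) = -69.00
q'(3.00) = -41.00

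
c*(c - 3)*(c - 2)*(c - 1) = c^4 - 6*c^3 + 11*c^2 - 6*c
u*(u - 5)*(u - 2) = u^3 - 7*u^2 + 10*u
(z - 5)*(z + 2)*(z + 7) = z^3 + 4*z^2 - 31*z - 70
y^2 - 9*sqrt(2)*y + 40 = (y - 5*sqrt(2))*(y - 4*sqrt(2))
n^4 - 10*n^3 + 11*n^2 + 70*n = n*(n - 7)*(n - 5)*(n + 2)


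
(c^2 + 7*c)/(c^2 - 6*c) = (c + 7)/(c - 6)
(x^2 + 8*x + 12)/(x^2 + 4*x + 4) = (x + 6)/(x + 2)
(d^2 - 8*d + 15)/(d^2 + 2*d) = (d^2 - 8*d + 15)/(d*(d + 2))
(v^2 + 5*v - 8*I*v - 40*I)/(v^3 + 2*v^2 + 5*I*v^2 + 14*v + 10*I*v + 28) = (v^2 + v*(5 - 8*I) - 40*I)/(v^3 + v^2*(2 + 5*I) + v*(14 + 10*I) + 28)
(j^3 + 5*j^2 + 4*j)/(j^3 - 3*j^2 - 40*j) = (j^2 + 5*j + 4)/(j^2 - 3*j - 40)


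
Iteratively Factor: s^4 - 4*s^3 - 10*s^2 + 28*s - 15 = (s + 3)*(s^3 - 7*s^2 + 11*s - 5) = (s - 5)*(s + 3)*(s^2 - 2*s + 1) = (s - 5)*(s - 1)*(s + 3)*(s - 1)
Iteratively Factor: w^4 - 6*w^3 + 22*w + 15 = (w + 1)*(w^3 - 7*w^2 + 7*w + 15) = (w - 3)*(w + 1)*(w^2 - 4*w - 5) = (w - 5)*(w - 3)*(w + 1)*(w + 1)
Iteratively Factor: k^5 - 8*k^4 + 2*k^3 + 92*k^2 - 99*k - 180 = (k - 4)*(k^4 - 4*k^3 - 14*k^2 + 36*k + 45) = (k - 4)*(k + 1)*(k^3 - 5*k^2 - 9*k + 45) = (k - 5)*(k - 4)*(k + 1)*(k^2 - 9) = (k - 5)*(k - 4)*(k - 3)*(k + 1)*(k + 3)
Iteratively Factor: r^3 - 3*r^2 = (r - 3)*(r^2) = r*(r - 3)*(r)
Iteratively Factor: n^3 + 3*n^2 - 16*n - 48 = (n + 4)*(n^2 - n - 12) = (n - 4)*(n + 4)*(n + 3)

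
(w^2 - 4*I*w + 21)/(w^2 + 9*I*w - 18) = (w - 7*I)/(w + 6*I)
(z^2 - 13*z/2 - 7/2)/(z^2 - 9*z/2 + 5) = (2*z^2 - 13*z - 7)/(2*z^2 - 9*z + 10)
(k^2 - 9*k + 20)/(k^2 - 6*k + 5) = (k - 4)/(k - 1)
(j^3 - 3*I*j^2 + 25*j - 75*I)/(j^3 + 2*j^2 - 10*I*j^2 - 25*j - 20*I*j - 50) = (j^2 + 2*I*j + 15)/(j^2 + j*(2 - 5*I) - 10*I)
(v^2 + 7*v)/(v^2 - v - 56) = v/(v - 8)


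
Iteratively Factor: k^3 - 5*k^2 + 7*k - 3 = (k - 1)*(k^2 - 4*k + 3) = (k - 1)^2*(k - 3)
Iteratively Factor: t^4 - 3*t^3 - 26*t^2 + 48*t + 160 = (t - 4)*(t^3 + t^2 - 22*t - 40) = (t - 4)*(t + 2)*(t^2 - t - 20) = (t - 4)*(t + 2)*(t + 4)*(t - 5)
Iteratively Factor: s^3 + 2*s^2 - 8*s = (s - 2)*(s^2 + 4*s) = (s - 2)*(s + 4)*(s)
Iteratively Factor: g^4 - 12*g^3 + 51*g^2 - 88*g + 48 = (g - 3)*(g^3 - 9*g^2 + 24*g - 16) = (g - 3)*(g - 1)*(g^2 - 8*g + 16) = (g - 4)*(g - 3)*(g - 1)*(g - 4)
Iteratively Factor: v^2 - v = (v)*(v - 1)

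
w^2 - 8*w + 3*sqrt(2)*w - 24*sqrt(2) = (w - 8)*(w + 3*sqrt(2))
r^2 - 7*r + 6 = (r - 6)*(r - 1)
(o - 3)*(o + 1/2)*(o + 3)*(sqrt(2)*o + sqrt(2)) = sqrt(2)*o^4 + 3*sqrt(2)*o^3/2 - 17*sqrt(2)*o^2/2 - 27*sqrt(2)*o/2 - 9*sqrt(2)/2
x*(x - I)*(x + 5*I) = x^3 + 4*I*x^2 + 5*x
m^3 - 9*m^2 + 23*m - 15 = (m - 5)*(m - 3)*(m - 1)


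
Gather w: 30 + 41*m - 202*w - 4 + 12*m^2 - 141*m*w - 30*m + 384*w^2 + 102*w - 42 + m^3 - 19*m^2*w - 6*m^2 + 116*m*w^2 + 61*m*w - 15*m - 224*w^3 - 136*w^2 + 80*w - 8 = m^3 + 6*m^2 - 4*m - 224*w^3 + w^2*(116*m + 248) + w*(-19*m^2 - 80*m - 20) - 24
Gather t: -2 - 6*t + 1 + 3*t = -3*t - 1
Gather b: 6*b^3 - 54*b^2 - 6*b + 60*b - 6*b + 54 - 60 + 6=6*b^3 - 54*b^2 + 48*b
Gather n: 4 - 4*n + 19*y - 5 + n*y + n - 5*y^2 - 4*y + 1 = n*(y - 3) - 5*y^2 + 15*y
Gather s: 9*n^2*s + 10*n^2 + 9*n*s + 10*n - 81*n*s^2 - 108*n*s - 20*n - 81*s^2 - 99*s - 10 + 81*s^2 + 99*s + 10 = 10*n^2 - 81*n*s^2 - 10*n + s*(9*n^2 - 99*n)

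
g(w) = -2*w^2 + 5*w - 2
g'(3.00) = -7.00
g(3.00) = -5.00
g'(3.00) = -7.00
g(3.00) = -5.00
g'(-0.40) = 6.60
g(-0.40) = -4.32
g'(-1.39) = 10.56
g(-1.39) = -12.81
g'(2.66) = -5.64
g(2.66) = -2.85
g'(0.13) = 4.48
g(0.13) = -1.38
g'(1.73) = -1.92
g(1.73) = 0.66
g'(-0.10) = 5.40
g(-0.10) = -2.52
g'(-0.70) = 7.80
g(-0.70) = -6.48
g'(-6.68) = 31.72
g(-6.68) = -124.64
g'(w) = 5 - 4*w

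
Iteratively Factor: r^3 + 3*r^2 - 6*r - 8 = (r + 4)*(r^2 - r - 2) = (r + 1)*(r + 4)*(r - 2)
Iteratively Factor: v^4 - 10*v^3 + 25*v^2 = (v)*(v^3 - 10*v^2 + 25*v) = v*(v - 5)*(v^2 - 5*v) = v*(v - 5)^2*(v)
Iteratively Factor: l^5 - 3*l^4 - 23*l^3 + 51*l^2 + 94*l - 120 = (l - 1)*(l^4 - 2*l^3 - 25*l^2 + 26*l + 120) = (l - 1)*(l + 4)*(l^3 - 6*l^2 - l + 30) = (l - 1)*(l + 2)*(l + 4)*(l^2 - 8*l + 15) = (l - 5)*(l - 1)*(l + 2)*(l + 4)*(l - 3)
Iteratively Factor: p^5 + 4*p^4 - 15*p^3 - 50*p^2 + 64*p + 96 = (p - 2)*(p^4 + 6*p^3 - 3*p^2 - 56*p - 48) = (p - 2)*(p + 4)*(p^3 + 2*p^2 - 11*p - 12) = (p - 2)*(p + 4)^2*(p^2 - 2*p - 3) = (p - 2)*(p + 1)*(p + 4)^2*(p - 3)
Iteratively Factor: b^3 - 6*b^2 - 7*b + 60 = (b - 5)*(b^2 - b - 12) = (b - 5)*(b - 4)*(b + 3)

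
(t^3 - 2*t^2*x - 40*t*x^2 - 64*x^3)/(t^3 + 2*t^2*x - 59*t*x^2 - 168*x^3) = (t^2 + 6*t*x + 8*x^2)/(t^2 + 10*t*x + 21*x^2)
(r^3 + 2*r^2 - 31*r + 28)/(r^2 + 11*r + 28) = (r^2 - 5*r + 4)/(r + 4)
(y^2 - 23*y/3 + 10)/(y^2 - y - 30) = (y - 5/3)/(y + 5)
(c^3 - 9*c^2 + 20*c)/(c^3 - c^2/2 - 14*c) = 2*(c - 5)/(2*c + 7)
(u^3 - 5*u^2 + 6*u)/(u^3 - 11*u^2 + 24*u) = (u - 2)/(u - 8)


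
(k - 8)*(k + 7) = k^2 - k - 56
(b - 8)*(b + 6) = b^2 - 2*b - 48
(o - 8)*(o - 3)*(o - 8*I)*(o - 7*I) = o^4 - 11*o^3 - 15*I*o^3 - 32*o^2 + 165*I*o^2 + 616*o - 360*I*o - 1344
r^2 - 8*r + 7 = (r - 7)*(r - 1)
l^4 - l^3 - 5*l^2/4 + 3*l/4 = l*(l - 3/2)*(l - 1/2)*(l + 1)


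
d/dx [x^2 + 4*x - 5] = 2*x + 4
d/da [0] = 0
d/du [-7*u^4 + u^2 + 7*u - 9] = -28*u^3 + 2*u + 7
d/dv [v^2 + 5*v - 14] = 2*v + 5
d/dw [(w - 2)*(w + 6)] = 2*w + 4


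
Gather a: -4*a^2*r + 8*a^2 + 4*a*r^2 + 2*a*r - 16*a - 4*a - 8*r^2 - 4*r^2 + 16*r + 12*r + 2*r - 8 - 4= a^2*(8 - 4*r) + a*(4*r^2 + 2*r - 20) - 12*r^2 + 30*r - 12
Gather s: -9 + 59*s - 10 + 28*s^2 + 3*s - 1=28*s^2 + 62*s - 20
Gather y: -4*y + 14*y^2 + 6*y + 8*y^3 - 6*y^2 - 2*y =8*y^3 + 8*y^2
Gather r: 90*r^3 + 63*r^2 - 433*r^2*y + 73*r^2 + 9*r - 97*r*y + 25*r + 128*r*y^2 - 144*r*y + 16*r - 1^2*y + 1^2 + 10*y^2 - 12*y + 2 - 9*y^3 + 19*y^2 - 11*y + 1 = 90*r^3 + r^2*(136 - 433*y) + r*(128*y^2 - 241*y + 50) - 9*y^3 + 29*y^2 - 24*y + 4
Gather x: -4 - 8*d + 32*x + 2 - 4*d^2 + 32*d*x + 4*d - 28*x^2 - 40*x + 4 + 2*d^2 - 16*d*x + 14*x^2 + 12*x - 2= -2*d^2 - 4*d - 14*x^2 + x*(16*d + 4)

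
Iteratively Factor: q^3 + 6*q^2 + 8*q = (q + 4)*(q^2 + 2*q) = q*(q + 4)*(q + 2)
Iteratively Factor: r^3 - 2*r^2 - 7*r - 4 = (r + 1)*(r^2 - 3*r - 4) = (r + 1)^2*(r - 4)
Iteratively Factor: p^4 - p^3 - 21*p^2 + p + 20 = (p - 5)*(p^3 + 4*p^2 - p - 4) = (p - 5)*(p + 1)*(p^2 + 3*p - 4) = (p - 5)*(p + 1)*(p + 4)*(p - 1)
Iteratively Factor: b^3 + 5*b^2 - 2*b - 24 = (b + 3)*(b^2 + 2*b - 8) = (b + 3)*(b + 4)*(b - 2)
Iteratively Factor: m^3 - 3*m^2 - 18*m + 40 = (m - 5)*(m^2 + 2*m - 8) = (m - 5)*(m - 2)*(m + 4)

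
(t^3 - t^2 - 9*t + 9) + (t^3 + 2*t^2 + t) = 2*t^3 + t^2 - 8*t + 9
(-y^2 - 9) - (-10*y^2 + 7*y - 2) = 9*y^2 - 7*y - 7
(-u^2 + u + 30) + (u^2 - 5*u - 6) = 24 - 4*u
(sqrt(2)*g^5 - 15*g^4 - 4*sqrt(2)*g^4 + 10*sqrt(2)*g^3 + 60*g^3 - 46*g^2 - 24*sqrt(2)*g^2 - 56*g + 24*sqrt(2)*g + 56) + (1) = sqrt(2)*g^5 - 15*g^4 - 4*sqrt(2)*g^4 + 10*sqrt(2)*g^3 + 60*g^3 - 46*g^2 - 24*sqrt(2)*g^2 - 56*g + 24*sqrt(2)*g + 57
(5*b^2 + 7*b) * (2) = 10*b^2 + 14*b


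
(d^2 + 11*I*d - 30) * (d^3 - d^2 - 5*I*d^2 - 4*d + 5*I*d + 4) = d^5 - d^4 + 6*I*d^4 + 21*d^3 - 6*I*d^3 - 21*d^2 + 106*I*d^2 + 120*d - 106*I*d - 120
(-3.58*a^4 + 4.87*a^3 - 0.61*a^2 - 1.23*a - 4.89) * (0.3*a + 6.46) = -1.074*a^5 - 21.6658*a^4 + 31.2772*a^3 - 4.3096*a^2 - 9.4128*a - 31.5894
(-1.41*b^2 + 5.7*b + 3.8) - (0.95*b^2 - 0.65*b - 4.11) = -2.36*b^2 + 6.35*b + 7.91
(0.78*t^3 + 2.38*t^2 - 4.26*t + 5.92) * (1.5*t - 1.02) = 1.17*t^4 + 2.7744*t^3 - 8.8176*t^2 + 13.2252*t - 6.0384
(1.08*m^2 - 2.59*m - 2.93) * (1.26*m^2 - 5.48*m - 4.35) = 1.3608*m^4 - 9.1818*m^3 + 5.8034*m^2 + 27.3229*m + 12.7455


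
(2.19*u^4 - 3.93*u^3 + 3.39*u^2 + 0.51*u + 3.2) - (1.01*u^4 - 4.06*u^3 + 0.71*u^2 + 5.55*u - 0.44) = 1.18*u^4 + 0.129999999999999*u^3 + 2.68*u^2 - 5.04*u + 3.64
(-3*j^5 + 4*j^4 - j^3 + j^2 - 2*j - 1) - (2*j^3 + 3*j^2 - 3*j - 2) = -3*j^5 + 4*j^4 - 3*j^3 - 2*j^2 + j + 1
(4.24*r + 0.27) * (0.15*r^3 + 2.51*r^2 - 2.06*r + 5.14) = 0.636*r^4 + 10.6829*r^3 - 8.0567*r^2 + 21.2374*r + 1.3878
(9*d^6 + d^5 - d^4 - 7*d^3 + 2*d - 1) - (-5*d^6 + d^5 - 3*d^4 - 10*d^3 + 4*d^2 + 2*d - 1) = 14*d^6 + 2*d^4 + 3*d^3 - 4*d^2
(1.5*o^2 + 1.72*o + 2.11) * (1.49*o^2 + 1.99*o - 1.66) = 2.235*o^4 + 5.5478*o^3 + 4.0767*o^2 + 1.3437*o - 3.5026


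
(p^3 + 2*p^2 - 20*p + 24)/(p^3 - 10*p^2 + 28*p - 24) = (p + 6)/(p - 6)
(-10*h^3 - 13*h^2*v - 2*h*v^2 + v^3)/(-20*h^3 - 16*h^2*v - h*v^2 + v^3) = (h + v)/(2*h + v)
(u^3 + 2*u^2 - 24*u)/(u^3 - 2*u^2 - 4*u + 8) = u*(u^2 + 2*u - 24)/(u^3 - 2*u^2 - 4*u + 8)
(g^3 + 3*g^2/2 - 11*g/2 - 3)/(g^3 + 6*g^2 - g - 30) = (g + 1/2)/(g + 5)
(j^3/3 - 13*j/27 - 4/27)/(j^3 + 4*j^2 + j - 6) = (9*j^3 - 13*j - 4)/(27*(j^3 + 4*j^2 + j - 6))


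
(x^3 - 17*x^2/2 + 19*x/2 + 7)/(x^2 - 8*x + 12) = (2*x^2 - 13*x - 7)/(2*(x - 6))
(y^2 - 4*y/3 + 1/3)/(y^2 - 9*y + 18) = (3*y^2 - 4*y + 1)/(3*(y^2 - 9*y + 18))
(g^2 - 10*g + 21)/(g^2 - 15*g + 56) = (g - 3)/(g - 8)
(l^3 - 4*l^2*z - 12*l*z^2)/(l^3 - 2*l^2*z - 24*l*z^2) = (l + 2*z)/(l + 4*z)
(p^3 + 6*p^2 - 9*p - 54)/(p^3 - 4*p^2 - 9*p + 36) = (p + 6)/(p - 4)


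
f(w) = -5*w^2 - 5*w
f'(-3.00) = 25.00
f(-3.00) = -30.00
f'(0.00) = -5.00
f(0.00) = 0.00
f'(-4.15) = 36.50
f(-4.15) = -65.36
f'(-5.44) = 49.40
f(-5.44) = -120.77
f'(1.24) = -17.40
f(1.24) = -13.89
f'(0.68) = -11.80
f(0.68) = -5.71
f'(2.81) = -33.10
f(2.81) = -53.53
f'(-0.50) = 0.00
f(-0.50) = 1.25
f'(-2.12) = 16.20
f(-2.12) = -11.87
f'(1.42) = -19.20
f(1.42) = -17.18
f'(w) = -10*w - 5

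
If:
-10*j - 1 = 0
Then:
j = -1/10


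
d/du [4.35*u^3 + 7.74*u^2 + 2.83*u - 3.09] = 13.05*u^2 + 15.48*u + 2.83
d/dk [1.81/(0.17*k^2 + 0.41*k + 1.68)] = (-0.6154*k - 0.7421)/(0.17*k^2 + 0.41*k + 1.68)^2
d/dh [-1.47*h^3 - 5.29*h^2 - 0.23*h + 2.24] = -4.41*h^2 - 10.58*h - 0.23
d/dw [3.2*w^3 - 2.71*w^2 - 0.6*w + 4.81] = 9.6*w^2 - 5.42*w - 0.6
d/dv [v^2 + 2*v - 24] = 2*v + 2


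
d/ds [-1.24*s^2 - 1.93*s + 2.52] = -2.48*s - 1.93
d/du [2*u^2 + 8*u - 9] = 4*u + 8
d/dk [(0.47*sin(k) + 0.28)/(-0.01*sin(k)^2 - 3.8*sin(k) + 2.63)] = (0.0047*sin(k)^2 + 0.00560000000000005*sin(k) + 2.3001)*cos(k)/(0.0001*sin(k)^4 + 0.076*sin(k)^3 + 14.3874*sin(k)^2 - 19.988*sin(k) + 6.9169)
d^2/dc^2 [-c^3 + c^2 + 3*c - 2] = 2 - 6*c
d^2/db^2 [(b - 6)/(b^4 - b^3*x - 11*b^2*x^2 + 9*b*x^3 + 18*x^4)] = 2*((b - 6)*(4*b^3 - 3*b^2*x - 22*b*x^2 + 9*x^3)^2 + (-4*b^3 + 3*b^2*x + 22*b*x^2 - 9*x^3 + (b - 6)*(-6*b^2 + 3*b*x + 11*x^2))*(b^4 - b^3*x - 11*b^2*x^2 + 9*b*x^3 + 18*x^4))/(b^4 - b^3*x - 11*b^2*x^2 + 9*b*x^3 + 18*x^4)^3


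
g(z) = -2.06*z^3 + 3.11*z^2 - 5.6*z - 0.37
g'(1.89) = -15.92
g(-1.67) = 27.25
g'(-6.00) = -265.40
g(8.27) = -999.14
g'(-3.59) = -107.58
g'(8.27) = -376.83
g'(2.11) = -19.99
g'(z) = -6.18*z^2 + 6.22*z - 5.6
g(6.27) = -420.99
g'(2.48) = -28.18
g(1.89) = -13.75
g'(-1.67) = -33.22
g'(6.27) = -209.55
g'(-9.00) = -562.16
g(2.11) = -17.69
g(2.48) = -26.55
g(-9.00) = 1803.68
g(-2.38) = 58.35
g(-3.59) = 155.13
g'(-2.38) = -55.41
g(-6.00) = 590.15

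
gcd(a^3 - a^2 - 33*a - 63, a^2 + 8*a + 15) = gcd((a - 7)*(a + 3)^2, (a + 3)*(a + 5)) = a + 3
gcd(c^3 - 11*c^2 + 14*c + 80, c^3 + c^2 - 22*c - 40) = c^2 - 3*c - 10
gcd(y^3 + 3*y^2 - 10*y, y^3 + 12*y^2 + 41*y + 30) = y + 5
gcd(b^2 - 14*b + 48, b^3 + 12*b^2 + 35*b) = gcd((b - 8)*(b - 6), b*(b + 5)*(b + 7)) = 1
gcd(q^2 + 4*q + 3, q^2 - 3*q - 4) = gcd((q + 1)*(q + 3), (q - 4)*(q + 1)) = q + 1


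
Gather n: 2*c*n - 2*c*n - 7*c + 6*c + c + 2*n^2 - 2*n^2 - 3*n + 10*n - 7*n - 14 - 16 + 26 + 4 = 0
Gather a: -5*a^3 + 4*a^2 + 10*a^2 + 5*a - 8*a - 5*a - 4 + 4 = -5*a^3 + 14*a^2 - 8*a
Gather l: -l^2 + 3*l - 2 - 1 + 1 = -l^2 + 3*l - 2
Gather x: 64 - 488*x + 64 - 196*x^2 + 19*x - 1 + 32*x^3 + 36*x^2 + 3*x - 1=32*x^3 - 160*x^2 - 466*x + 126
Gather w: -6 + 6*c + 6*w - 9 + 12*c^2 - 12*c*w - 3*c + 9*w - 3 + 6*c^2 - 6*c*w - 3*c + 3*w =18*c^2 + w*(18 - 18*c) - 18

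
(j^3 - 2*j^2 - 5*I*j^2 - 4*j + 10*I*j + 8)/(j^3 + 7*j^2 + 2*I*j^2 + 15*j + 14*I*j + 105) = (j^3 + j^2*(-2 - 5*I) + j*(-4 + 10*I) + 8)/(j^3 + j^2*(7 + 2*I) + j*(15 + 14*I) + 105)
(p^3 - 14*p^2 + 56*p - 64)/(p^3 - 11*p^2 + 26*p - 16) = (p - 4)/(p - 1)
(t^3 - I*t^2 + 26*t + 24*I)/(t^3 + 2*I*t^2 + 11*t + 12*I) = (t - 6*I)/(t - 3*I)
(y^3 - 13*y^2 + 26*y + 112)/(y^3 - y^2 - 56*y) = (y^2 - 5*y - 14)/(y*(y + 7))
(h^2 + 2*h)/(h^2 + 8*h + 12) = h/(h + 6)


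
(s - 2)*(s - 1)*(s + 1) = s^3 - 2*s^2 - s + 2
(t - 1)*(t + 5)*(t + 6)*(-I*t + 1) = -I*t^4 + t^3 - 10*I*t^3 + 10*t^2 - 19*I*t^2 + 19*t + 30*I*t - 30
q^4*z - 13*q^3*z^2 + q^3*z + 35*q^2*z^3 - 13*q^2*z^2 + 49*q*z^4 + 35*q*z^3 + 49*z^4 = (q - 7*z)^2*(q + z)*(q*z + z)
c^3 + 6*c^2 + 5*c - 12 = (c - 1)*(c + 3)*(c + 4)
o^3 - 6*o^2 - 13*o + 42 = (o - 7)*(o - 2)*(o + 3)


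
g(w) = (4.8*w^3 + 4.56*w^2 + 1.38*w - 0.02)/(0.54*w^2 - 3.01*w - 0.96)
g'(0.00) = -1.50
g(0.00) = 0.02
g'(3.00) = -32.39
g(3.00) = -34.07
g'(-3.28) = 4.81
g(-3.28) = -8.48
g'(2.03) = -14.20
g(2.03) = -12.74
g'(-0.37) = -9.94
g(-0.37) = -0.66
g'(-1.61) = 2.77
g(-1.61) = -1.98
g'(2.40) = -19.38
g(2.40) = -18.90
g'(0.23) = -1.99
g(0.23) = -0.37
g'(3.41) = -47.25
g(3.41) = -50.16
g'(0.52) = -3.08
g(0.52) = -1.10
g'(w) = (3.01 - 1.08*w)*(4.8*w^3 + 4.56*w^2 + 1.38*w - 0.02)/(0.54*w^2 - 3.01*w - 0.96)^2 + (14.4*w^2 + 9.12*w + 1.38)/(0.54*w^2 - 3.01*w - 0.96) = (2.592*w^4 - 28.896*w^3 - 28.2948*w^2 - 8.7336*w - 1.385)/(0.2916*w^4 - 3.2508*w^3 + 8.0233*w^2 + 5.7792*w + 0.9216)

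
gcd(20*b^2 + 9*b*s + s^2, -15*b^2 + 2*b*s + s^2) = 5*b + s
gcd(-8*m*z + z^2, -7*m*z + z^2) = z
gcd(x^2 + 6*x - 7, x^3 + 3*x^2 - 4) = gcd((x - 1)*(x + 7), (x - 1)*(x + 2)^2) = x - 1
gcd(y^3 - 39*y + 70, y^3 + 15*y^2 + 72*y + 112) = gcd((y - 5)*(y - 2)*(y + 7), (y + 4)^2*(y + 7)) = y + 7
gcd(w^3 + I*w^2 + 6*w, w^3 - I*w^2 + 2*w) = w^2 - 2*I*w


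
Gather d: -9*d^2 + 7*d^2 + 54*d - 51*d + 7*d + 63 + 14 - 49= -2*d^2 + 10*d + 28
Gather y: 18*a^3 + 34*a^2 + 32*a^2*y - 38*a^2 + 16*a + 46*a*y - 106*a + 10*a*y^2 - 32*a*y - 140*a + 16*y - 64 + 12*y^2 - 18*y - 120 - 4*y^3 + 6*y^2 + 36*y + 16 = 18*a^3 - 4*a^2 - 230*a - 4*y^3 + y^2*(10*a + 18) + y*(32*a^2 + 14*a + 34) - 168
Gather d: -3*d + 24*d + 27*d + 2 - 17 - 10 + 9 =48*d - 16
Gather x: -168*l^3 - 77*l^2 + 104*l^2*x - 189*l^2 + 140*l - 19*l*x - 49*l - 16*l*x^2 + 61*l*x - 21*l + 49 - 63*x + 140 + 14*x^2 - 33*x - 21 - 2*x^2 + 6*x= -168*l^3 - 266*l^2 + 70*l + x^2*(12 - 16*l) + x*(104*l^2 + 42*l - 90) + 168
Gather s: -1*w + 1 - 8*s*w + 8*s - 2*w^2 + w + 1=s*(8 - 8*w) - 2*w^2 + 2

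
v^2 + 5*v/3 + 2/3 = (v + 2/3)*(v + 1)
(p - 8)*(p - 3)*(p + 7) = p^3 - 4*p^2 - 53*p + 168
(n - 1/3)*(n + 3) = n^2 + 8*n/3 - 1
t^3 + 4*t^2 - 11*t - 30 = (t - 3)*(t + 2)*(t + 5)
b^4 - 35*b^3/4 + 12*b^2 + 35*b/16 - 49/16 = (b - 7)*(b - 7/4)*(b - 1/2)*(b + 1/2)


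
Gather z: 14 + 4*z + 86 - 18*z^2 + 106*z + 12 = -18*z^2 + 110*z + 112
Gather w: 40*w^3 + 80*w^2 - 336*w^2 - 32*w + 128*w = 40*w^3 - 256*w^2 + 96*w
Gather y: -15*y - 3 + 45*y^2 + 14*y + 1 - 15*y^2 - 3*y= 30*y^2 - 4*y - 2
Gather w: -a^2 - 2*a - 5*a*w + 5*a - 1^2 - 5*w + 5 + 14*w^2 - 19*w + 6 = -a^2 + 3*a + 14*w^2 + w*(-5*a - 24) + 10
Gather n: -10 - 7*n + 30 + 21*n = 14*n + 20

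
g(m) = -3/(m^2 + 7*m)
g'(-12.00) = -0.01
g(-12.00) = -0.05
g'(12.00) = 0.00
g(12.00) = -0.01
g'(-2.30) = 0.06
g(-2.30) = 0.28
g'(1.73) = 0.14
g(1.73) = -0.20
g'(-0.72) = 0.82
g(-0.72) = 0.66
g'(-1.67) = 0.14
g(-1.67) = 0.34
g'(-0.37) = 3.12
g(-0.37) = 1.22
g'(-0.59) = 1.22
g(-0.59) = 0.79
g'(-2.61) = 0.04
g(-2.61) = 0.26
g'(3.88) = 0.02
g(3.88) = -0.07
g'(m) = -3*(-2*m - 7)/(m^2 + 7*m)^2 = 3*(2*m + 7)/(m^2*(m + 7)^2)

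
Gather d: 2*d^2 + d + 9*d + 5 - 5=2*d^2 + 10*d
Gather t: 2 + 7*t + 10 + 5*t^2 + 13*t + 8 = 5*t^2 + 20*t + 20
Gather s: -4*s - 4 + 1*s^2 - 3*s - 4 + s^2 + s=2*s^2 - 6*s - 8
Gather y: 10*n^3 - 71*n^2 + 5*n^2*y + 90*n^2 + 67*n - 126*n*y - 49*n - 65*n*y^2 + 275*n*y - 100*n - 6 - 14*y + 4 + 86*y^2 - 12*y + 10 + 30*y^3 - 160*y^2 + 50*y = 10*n^3 + 19*n^2 - 82*n + 30*y^3 + y^2*(-65*n - 74) + y*(5*n^2 + 149*n + 24) + 8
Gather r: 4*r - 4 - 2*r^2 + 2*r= -2*r^2 + 6*r - 4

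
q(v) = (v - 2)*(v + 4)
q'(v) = 2*v + 2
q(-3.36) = -3.43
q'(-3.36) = -4.72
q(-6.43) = 20.48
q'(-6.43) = -10.86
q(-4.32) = 2.02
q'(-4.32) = -6.64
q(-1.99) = -8.02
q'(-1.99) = -1.98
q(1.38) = -3.34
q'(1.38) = 4.76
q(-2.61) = -6.41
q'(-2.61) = -3.22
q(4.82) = 24.87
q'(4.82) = 11.64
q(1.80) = -1.16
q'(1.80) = 5.60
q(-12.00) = 112.00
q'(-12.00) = -22.00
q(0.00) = -8.00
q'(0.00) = 2.00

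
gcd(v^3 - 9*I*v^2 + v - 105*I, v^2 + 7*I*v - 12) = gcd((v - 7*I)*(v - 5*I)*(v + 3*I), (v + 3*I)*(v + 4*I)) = v + 3*I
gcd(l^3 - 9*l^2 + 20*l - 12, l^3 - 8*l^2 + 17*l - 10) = l^2 - 3*l + 2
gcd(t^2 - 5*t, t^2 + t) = t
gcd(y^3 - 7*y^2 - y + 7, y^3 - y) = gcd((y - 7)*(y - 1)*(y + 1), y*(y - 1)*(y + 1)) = y^2 - 1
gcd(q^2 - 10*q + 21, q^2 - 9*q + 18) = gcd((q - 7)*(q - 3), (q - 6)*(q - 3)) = q - 3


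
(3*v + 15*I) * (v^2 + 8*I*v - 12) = 3*v^3 + 39*I*v^2 - 156*v - 180*I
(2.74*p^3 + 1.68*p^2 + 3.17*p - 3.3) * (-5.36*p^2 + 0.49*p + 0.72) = -14.6864*p^5 - 7.6622*p^4 - 14.1952*p^3 + 20.4509*p^2 + 0.6654*p - 2.376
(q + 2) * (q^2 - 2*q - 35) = q^3 - 39*q - 70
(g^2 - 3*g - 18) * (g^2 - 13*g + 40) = g^4 - 16*g^3 + 61*g^2 + 114*g - 720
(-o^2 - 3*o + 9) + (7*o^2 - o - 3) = 6*o^2 - 4*o + 6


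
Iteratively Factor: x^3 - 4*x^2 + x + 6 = (x + 1)*(x^2 - 5*x + 6) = (x - 2)*(x + 1)*(x - 3)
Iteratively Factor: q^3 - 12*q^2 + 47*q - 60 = (q - 3)*(q^2 - 9*q + 20) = (q - 5)*(q - 3)*(q - 4)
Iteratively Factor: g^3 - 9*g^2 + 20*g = (g - 4)*(g^2 - 5*g) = (g - 5)*(g - 4)*(g)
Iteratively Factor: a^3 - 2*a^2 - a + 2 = (a + 1)*(a^2 - 3*a + 2) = (a - 2)*(a + 1)*(a - 1)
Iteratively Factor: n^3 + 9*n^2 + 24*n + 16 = (n + 1)*(n^2 + 8*n + 16) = (n + 1)*(n + 4)*(n + 4)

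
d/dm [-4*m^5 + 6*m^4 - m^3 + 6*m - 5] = -20*m^4 + 24*m^3 - 3*m^2 + 6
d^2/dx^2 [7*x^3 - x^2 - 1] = 42*x - 2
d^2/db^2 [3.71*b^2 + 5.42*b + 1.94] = 7.42000000000000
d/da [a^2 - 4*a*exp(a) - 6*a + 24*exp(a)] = -4*a*exp(a) + 2*a + 20*exp(a) - 6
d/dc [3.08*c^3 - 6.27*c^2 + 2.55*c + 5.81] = 9.24*c^2 - 12.54*c + 2.55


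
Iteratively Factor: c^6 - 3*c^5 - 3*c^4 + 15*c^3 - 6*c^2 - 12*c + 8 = (c - 2)*(c^5 - c^4 - 5*c^3 + 5*c^2 + 4*c - 4) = (c - 2)*(c + 2)*(c^4 - 3*c^3 + c^2 + 3*c - 2) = (c - 2)^2*(c + 2)*(c^3 - c^2 - c + 1) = (c - 2)^2*(c - 1)*(c + 2)*(c^2 - 1) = (c - 2)^2*(c - 1)*(c + 1)*(c + 2)*(c - 1)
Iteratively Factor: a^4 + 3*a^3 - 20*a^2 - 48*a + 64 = (a - 1)*(a^3 + 4*a^2 - 16*a - 64) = (a - 4)*(a - 1)*(a^2 + 8*a + 16) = (a - 4)*(a - 1)*(a + 4)*(a + 4)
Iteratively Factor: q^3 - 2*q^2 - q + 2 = (q + 1)*(q^2 - 3*q + 2) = (q - 1)*(q + 1)*(q - 2)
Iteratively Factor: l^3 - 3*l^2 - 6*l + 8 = (l - 4)*(l^2 + l - 2) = (l - 4)*(l + 2)*(l - 1)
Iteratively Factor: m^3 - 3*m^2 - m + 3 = (m - 1)*(m^2 - 2*m - 3) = (m - 3)*(m - 1)*(m + 1)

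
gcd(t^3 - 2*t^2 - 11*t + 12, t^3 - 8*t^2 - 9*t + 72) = t + 3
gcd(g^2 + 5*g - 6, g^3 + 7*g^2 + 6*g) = g + 6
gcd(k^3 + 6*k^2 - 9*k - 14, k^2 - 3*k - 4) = k + 1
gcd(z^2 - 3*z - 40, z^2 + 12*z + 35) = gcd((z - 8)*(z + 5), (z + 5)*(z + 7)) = z + 5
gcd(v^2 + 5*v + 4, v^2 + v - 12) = v + 4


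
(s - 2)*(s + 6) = s^2 + 4*s - 12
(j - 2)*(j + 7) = j^2 + 5*j - 14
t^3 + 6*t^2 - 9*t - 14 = (t - 2)*(t + 1)*(t + 7)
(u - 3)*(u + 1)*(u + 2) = u^3 - 7*u - 6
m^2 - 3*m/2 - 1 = (m - 2)*(m + 1/2)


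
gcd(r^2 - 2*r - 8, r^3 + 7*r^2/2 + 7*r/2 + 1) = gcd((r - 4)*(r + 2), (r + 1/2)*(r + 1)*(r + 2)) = r + 2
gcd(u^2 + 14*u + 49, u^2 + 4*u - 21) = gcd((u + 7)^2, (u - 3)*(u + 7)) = u + 7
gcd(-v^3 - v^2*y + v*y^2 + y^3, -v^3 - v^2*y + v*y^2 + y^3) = -v^3 - v^2*y + v*y^2 + y^3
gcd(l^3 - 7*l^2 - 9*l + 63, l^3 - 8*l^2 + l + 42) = l^2 - 10*l + 21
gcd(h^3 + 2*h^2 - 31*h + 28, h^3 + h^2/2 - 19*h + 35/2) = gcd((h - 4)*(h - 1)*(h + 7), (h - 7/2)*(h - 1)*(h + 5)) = h - 1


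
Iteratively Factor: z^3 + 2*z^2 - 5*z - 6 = (z + 1)*(z^2 + z - 6) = (z + 1)*(z + 3)*(z - 2)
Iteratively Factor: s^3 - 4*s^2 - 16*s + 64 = (s - 4)*(s^2 - 16) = (s - 4)^2*(s + 4)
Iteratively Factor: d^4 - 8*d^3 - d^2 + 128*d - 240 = (d + 4)*(d^3 - 12*d^2 + 47*d - 60) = (d - 3)*(d + 4)*(d^2 - 9*d + 20) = (d - 5)*(d - 3)*(d + 4)*(d - 4)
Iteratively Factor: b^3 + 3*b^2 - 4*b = (b - 1)*(b^2 + 4*b) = (b - 1)*(b + 4)*(b)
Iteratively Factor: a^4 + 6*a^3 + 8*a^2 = (a + 4)*(a^3 + 2*a^2) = a*(a + 4)*(a^2 + 2*a) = a*(a + 2)*(a + 4)*(a)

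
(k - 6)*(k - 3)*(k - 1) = k^3 - 10*k^2 + 27*k - 18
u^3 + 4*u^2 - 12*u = u*(u - 2)*(u + 6)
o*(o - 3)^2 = o^3 - 6*o^2 + 9*o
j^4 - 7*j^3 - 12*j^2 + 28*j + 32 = (j - 8)*(j - 2)*(j + 1)*(j + 2)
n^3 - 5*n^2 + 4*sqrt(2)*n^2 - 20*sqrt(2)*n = n*(n - 5)*(n + 4*sqrt(2))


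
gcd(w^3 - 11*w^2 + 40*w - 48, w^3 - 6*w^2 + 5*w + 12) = w^2 - 7*w + 12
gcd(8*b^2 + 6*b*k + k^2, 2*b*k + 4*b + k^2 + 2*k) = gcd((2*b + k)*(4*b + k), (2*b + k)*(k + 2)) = 2*b + k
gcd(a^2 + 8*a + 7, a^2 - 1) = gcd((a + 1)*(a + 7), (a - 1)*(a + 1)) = a + 1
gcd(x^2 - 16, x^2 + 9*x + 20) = x + 4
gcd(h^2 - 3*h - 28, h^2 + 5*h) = 1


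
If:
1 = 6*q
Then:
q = 1/6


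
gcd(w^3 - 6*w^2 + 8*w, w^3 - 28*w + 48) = w^2 - 6*w + 8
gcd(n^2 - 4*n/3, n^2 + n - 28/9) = n - 4/3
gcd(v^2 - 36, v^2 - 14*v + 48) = v - 6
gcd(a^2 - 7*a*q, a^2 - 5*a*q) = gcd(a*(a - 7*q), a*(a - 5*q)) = a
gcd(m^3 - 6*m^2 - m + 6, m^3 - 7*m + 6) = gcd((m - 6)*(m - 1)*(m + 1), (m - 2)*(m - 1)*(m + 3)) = m - 1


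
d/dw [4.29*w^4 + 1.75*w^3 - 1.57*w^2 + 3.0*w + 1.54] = 17.16*w^3 + 5.25*w^2 - 3.14*w + 3.0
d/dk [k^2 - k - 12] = 2*k - 1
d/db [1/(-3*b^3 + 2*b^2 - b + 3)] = (9*b^2 - 4*b + 1)/(3*b^3 - 2*b^2 + b - 3)^2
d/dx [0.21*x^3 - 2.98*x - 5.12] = 0.63*x^2 - 2.98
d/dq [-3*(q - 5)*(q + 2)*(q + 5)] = -9*q^2 - 12*q + 75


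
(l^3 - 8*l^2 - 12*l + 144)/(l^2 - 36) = (l^2 - 2*l - 24)/(l + 6)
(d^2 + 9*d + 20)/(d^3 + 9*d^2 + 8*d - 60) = (d + 4)/(d^2 + 4*d - 12)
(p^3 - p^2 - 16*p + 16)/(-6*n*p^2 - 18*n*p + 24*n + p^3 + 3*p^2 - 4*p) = (p - 4)/(-6*n + p)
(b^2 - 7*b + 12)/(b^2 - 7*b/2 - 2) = 2*(b - 3)/(2*b + 1)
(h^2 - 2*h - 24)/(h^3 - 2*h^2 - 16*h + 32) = (h - 6)/(h^2 - 6*h + 8)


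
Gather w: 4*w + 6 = 4*w + 6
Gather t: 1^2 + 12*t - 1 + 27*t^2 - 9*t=27*t^2 + 3*t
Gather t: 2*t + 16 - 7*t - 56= -5*t - 40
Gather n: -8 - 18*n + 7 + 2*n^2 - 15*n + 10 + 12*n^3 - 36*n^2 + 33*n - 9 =12*n^3 - 34*n^2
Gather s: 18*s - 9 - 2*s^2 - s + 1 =-2*s^2 + 17*s - 8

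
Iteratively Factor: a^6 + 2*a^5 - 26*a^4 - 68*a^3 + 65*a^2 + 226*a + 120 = (a + 4)*(a^5 - 2*a^4 - 18*a^3 + 4*a^2 + 49*a + 30) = (a - 5)*(a + 4)*(a^4 + 3*a^3 - 3*a^2 - 11*a - 6) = (a - 5)*(a + 3)*(a + 4)*(a^3 - 3*a - 2) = (a - 5)*(a - 2)*(a + 3)*(a + 4)*(a^2 + 2*a + 1) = (a - 5)*(a - 2)*(a + 1)*(a + 3)*(a + 4)*(a + 1)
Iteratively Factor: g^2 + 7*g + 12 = (g + 3)*(g + 4)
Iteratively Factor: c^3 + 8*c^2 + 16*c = (c + 4)*(c^2 + 4*c) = (c + 4)^2*(c)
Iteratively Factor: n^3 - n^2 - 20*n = (n)*(n^2 - n - 20) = n*(n - 5)*(n + 4)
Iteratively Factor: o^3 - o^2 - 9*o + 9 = (o - 1)*(o^2 - 9) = (o - 1)*(o + 3)*(o - 3)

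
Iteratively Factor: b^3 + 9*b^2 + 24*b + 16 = (b + 1)*(b^2 + 8*b + 16) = (b + 1)*(b + 4)*(b + 4)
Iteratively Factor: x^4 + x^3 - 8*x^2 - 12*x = (x)*(x^3 + x^2 - 8*x - 12) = x*(x - 3)*(x^2 + 4*x + 4) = x*(x - 3)*(x + 2)*(x + 2)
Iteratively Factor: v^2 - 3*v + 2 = (v - 2)*(v - 1)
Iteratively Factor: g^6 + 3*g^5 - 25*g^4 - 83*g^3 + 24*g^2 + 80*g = (g - 5)*(g^5 + 8*g^4 + 15*g^3 - 8*g^2 - 16*g) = (g - 5)*(g + 1)*(g^4 + 7*g^3 + 8*g^2 - 16*g) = (g - 5)*(g - 1)*(g + 1)*(g^3 + 8*g^2 + 16*g) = g*(g - 5)*(g - 1)*(g + 1)*(g^2 + 8*g + 16) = g*(g - 5)*(g - 1)*(g + 1)*(g + 4)*(g + 4)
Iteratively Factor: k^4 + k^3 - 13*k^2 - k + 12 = (k - 3)*(k^3 + 4*k^2 - k - 4) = (k - 3)*(k + 4)*(k^2 - 1) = (k - 3)*(k + 1)*(k + 4)*(k - 1)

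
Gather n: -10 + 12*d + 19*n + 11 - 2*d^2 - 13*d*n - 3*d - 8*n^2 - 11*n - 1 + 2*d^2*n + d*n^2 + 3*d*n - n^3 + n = -2*d^2 + 9*d - n^3 + n^2*(d - 8) + n*(2*d^2 - 10*d + 9)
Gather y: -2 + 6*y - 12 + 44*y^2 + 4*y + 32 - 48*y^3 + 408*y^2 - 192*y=-48*y^3 + 452*y^2 - 182*y + 18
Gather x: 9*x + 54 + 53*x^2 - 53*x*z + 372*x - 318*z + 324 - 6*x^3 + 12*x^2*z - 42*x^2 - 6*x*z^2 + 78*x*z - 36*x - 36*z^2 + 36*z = -6*x^3 + x^2*(12*z + 11) + x*(-6*z^2 + 25*z + 345) - 36*z^2 - 282*z + 378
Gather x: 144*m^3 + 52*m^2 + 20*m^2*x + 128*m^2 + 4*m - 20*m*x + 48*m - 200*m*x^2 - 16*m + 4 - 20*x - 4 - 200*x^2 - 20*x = 144*m^3 + 180*m^2 + 36*m + x^2*(-200*m - 200) + x*(20*m^2 - 20*m - 40)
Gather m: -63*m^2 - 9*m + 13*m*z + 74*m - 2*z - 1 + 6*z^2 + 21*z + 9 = -63*m^2 + m*(13*z + 65) + 6*z^2 + 19*z + 8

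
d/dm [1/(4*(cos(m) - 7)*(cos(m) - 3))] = (cos(m) - 5)*sin(m)/(2*(cos(m) - 7)^2*(cos(m) - 3)^2)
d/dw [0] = 0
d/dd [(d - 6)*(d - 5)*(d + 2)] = 3*d^2 - 18*d + 8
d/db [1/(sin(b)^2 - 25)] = -2*sin(b)*cos(b)/(sin(b)^2 - 25)^2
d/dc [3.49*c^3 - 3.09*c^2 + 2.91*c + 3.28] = 10.47*c^2 - 6.18*c + 2.91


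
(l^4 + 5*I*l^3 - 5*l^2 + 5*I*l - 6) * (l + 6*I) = l^5 + 11*I*l^4 - 35*l^3 - 25*I*l^2 - 36*l - 36*I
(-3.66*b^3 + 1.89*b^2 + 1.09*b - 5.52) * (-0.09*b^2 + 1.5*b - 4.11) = 0.3294*b^5 - 5.6601*b^4 + 17.7795*b^3 - 5.6361*b^2 - 12.7599*b + 22.6872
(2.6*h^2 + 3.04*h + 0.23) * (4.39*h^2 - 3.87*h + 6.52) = 11.414*h^4 + 3.2836*h^3 + 6.1969*h^2 + 18.9307*h + 1.4996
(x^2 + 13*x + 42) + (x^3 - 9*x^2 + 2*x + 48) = x^3 - 8*x^2 + 15*x + 90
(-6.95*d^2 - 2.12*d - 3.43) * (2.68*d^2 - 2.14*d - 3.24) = -18.626*d^4 + 9.1914*d^3 + 17.8624*d^2 + 14.209*d + 11.1132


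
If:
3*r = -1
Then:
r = -1/3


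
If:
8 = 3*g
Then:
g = 8/3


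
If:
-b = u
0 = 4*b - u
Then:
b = 0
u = 0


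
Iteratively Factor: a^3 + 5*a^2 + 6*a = (a + 2)*(a^2 + 3*a) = a*(a + 2)*(a + 3)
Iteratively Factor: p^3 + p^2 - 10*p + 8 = (p + 4)*(p^2 - 3*p + 2) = (p - 1)*(p + 4)*(p - 2)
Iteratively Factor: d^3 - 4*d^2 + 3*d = (d - 3)*(d^2 - d) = d*(d - 3)*(d - 1)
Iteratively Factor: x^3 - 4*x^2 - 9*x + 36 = (x - 3)*(x^2 - x - 12) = (x - 3)*(x + 3)*(x - 4)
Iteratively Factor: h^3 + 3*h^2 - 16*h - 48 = (h + 4)*(h^2 - h - 12) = (h + 3)*(h + 4)*(h - 4)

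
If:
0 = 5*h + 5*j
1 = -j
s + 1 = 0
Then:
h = 1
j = -1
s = -1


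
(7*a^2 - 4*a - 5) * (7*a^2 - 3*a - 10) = 49*a^4 - 49*a^3 - 93*a^2 + 55*a + 50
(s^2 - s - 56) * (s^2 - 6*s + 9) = s^4 - 7*s^3 - 41*s^2 + 327*s - 504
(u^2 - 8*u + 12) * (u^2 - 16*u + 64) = u^4 - 24*u^3 + 204*u^2 - 704*u + 768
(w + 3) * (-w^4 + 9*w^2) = -w^5 - 3*w^4 + 9*w^3 + 27*w^2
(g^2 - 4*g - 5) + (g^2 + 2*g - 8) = 2*g^2 - 2*g - 13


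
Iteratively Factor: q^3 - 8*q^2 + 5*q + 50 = (q + 2)*(q^2 - 10*q + 25) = (q - 5)*(q + 2)*(q - 5)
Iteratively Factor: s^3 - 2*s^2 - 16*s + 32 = (s - 4)*(s^2 + 2*s - 8) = (s - 4)*(s + 4)*(s - 2)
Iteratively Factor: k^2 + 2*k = (k)*(k + 2)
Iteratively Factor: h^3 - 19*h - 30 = (h + 3)*(h^2 - 3*h - 10) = (h - 5)*(h + 3)*(h + 2)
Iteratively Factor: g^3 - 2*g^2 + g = (g)*(g^2 - 2*g + 1) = g*(g - 1)*(g - 1)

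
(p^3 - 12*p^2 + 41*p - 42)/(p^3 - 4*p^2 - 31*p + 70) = (p - 3)/(p + 5)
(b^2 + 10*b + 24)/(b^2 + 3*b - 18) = (b + 4)/(b - 3)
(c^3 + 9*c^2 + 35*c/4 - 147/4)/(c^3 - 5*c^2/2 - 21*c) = (2*c^2 + 11*c - 21)/(2*c*(c - 6))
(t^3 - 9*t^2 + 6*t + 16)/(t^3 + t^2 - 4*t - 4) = (t - 8)/(t + 2)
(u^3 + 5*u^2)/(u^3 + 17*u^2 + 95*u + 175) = u^2/(u^2 + 12*u + 35)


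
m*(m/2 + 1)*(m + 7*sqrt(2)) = m^3/2 + m^2 + 7*sqrt(2)*m^2/2 + 7*sqrt(2)*m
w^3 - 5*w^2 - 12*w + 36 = (w - 6)*(w - 2)*(w + 3)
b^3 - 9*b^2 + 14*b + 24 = (b - 6)*(b - 4)*(b + 1)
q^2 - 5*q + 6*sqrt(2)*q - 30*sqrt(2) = (q - 5)*(q + 6*sqrt(2))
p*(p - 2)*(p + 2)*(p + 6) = p^4 + 6*p^3 - 4*p^2 - 24*p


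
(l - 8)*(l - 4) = l^2 - 12*l + 32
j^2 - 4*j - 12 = (j - 6)*(j + 2)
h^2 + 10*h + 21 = (h + 3)*(h + 7)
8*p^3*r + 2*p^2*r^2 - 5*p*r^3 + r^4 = r*(-4*p + r)*(-2*p + r)*(p + r)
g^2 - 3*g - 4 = (g - 4)*(g + 1)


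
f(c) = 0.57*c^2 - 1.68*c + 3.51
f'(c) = 1.14*c - 1.68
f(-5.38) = 29.05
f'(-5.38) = -7.81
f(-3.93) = 18.92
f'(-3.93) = -6.16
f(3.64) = 4.95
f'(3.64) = 2.47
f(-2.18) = 9.88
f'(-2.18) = -4.17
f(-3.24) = 14.94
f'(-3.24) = -5.37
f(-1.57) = 7.55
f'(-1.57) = -3.47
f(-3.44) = 16.03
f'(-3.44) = -5.60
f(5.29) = 10.57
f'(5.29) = 4.35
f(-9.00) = 64.80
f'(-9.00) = -11.94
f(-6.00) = 34.11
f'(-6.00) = -8.52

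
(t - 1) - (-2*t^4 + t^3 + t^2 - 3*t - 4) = 2*t^4 - t^3 - t^2 + 4*t + 3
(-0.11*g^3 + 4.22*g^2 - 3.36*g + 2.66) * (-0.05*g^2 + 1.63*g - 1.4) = 0.0055*g^5 - 0.3903*g^4 + 7.2006*g^3 - 11.5178*g^2 + 9.0398*g - 3.724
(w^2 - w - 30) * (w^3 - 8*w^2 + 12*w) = w^5 - 9*w^4 - 10*w^3 + 228*w^2 - 360*w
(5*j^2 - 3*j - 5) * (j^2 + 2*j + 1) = 5*j^4 + 7*j^3 - 6*j^2 - 13*j - 5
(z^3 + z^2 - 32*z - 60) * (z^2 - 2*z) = z^5 - z^4 - 34*z^3 + 4*z^2 + 120*z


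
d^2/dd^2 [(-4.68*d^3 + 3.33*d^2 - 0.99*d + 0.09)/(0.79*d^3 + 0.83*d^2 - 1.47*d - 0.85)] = (-7.105427357601e-15*d^7 + 10.293858*d^6 - 36.316458*d^5 - 17.729496*d^4 + 9.88250400000002*d^3 - 29.222586*d^2 - 24.774714*d + 7.801812)/(0.493039*d^9 + 1.554009*d^8 - 1.119588*d^7 - 6.802942*d^6 - 1.260786*d^5 + 9.546576*d^4 + 4.758312*d^3 - 3.71127*d^2 - 3.186225*d - 0.614125)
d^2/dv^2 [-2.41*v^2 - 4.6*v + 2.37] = -4.82000000000000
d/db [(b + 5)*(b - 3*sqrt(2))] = 2*b - 3*sqrt(2) + 5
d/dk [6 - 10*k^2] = -20*k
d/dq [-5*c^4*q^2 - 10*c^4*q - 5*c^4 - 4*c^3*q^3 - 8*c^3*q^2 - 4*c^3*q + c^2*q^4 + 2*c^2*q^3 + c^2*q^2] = 2*c^2*(-5*c^2*q - 5*c^2 - 6*c*q^2 - 8*c*q - 2*c + 2*q^3 + 3*q^2 + q)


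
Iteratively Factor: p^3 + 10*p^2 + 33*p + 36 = (p + 4)*(p^2 + 6*p + 9) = (p + 3)*(p + 4)*(p + 3)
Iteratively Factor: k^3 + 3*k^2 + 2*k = (k + 2)*(k^2 + k) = (k + 1)*(k + 2)*(k)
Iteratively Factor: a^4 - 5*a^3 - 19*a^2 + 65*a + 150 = (a - 5)*(a^3 - 19*a - 30) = (a - 5)*(a + 2)*(a^2 - 2*a - 15) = (a - 5)*(a + 2)*(a + 3)*(a - 5)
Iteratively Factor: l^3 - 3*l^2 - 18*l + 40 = (l + 4)*(l^2 - 7*l + 10) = (l - 2)*(l + 4)*(l - 5)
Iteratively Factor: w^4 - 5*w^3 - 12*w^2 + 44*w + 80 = (w - 5)*(w^3 - 12*w - 16) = (w - 5)*(w + 2)*(w^2 - 2*w - 8) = (w - 5)*(w + 2)^2*(w - 4)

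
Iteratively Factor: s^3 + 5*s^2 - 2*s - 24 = (s - 2)*(s^2 + 7*s + 12) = (s - 2)*(s + 3)*(s + 4)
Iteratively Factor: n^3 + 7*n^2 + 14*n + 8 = (n + 1)*(n^2 + 6*n + 8) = (n + 1)*(n + 2)*(n + 4)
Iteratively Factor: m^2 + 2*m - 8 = (m - 2)*(m + 4)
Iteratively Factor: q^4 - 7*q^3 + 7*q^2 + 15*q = (q - 3)*(q^3 - 4*q^2 - 5*q) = (q - 3)*(q + 1)*(q^2 - 5*q) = (q - 5)*(q - 3)*(q + 1)*(q)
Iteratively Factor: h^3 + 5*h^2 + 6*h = (h + 3)*(h^2 + 2*h) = h*(h + 3)*(h + 2)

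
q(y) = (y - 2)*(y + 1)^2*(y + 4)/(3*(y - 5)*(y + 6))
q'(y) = -(y - 2)*(y + 1)^2*(y + 4)/(3*(y - 5)*(y + 6)^2) + (y - 2)*(y + 1)^2/(3*(y - 5)*(y + 6)) + (y - 2)*(y + 4)*(2*y + 2)/(3*(y - 5)*(y + 6)) + (y + 1)^2*(y + 4)/(3*(y - 5)*(y + 6)) - (y - 2)*(y + 1)^2*(y + 4)/(3*(y - 5)^2*(y + 6)) = (2*y^5 + 7*y^4 - 112*y^3 - 349*y^2 + 196*y + 428)/(3*(y^4 + 2*y^3 - 59*y^2 - 60*y + 900))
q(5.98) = 54.94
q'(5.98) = -25.60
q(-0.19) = 0.06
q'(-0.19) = 0.14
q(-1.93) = 0.08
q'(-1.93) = -0.17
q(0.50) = 0.17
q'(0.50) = 0.17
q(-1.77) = 0.06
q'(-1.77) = -0.15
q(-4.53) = -1.03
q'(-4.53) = 3.27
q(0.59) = 0.19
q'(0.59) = 0.16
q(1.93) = 0.05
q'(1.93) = -0.65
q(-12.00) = 44.29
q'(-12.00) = -6.77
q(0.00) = 0.09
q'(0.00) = 0.16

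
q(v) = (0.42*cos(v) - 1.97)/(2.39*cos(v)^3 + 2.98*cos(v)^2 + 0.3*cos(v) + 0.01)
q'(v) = (0.42*cos(v) - 1.97)*(7.17*sin(v)*cos(v)^2 + 5.96*sin(v)*cos(v) + 0.3*sin(v))/(2.39*cos(v)^3 + 2.98*cos(v)^2 + 0.3*cos(v) + 0.01)^2 - 0.42*sin(v)/(2.39*cos(v)^3 + 2.98*cos(v)^2 + 0.3*cos(v) + 0.01) = (2.0076*cos(v)^3 - 12.8733*cos(v)^2 - 11.7412*cos(v) - 0.5952)*sin(v)/(5.7121*cos(v)^6 + 14.2444*cos(v)^5 + 10.3144*cos(v)^4 + 1.8358*cos(v)^3 + 0.1496*cos(v)^2 + 0.006*cos(v) + 0.0001)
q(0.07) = -0.27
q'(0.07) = -0.05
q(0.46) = -0.36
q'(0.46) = -0.46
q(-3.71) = -5.24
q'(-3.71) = -2.86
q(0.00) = -0.27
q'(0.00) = 0.00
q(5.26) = -1.34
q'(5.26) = 4.92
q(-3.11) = -7.95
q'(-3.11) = 1.30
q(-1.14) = -2.16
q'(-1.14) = 10.04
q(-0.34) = -0.32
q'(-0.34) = 0.29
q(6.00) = -0.30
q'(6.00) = 0.23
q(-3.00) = -7.58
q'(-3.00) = 5.04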